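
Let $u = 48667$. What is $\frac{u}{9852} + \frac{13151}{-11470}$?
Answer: $\frac{214323419}{56501220} \approx 3.7933$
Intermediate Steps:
$\frac{u}{9852} + \frac{13151}{-11470} = \frac{48667}{9852} + \frac{13151}{-11470} = 48667 \cdot \frac{1}{9852} + 13151 \left(- \frac{1}{11470}\right) = \frac{48667}{9852} - \frac{13151}{11470} = \frac{214323419}{56501220}$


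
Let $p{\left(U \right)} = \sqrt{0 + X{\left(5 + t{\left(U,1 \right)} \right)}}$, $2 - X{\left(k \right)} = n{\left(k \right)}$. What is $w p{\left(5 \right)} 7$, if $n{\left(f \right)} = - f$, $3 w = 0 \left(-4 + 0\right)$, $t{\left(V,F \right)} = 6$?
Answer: $0$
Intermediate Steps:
$w = 0$ ($w = \frac{0 \left(-4 + 0\right)}{3} = \frac{0 \left(-4\right)}{3} = \frac{1}{3} \cdot 0 = 0$)
$X{\left(k \right)} = 2 + k$ ($X{\left(k \right)} = 2 - - k = 2 + k$)
$p{\left(U \right)} = \sqrt{13}$ ($p{\left(U \right)} = \sqrt{0 + \left(2 + \left(5 + 6\right)\right)} = \sqrt{0 + \left(2 + 11\right)} = \sqrt{0 + 13} = \sqrt{13}$)
$w p{\left(5 \right)} 7 = 0 \sqrt{13} \cdot 7 = 0 \cdot 7 = 0$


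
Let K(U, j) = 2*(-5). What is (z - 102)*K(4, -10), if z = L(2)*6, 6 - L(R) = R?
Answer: 780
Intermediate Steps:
L(R) = 6 - R
K(U, j) = -10
z = 24 (z = (6 - 1*2)*6 = (6 - 2)*6 = 4*6 = 24)
(z - 102)*K(4, -10) = (24 - 102)*(-10) = -78*(-10) = 780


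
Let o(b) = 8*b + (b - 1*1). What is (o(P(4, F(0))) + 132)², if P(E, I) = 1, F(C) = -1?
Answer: 19600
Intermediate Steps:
o(b) = -1 + 9*b (o(b) = 8*b + (b - 1) = 8*b + (-1 + b) = -1 + 9*b)
(o(P(4, F(0))) + 132)² = ((-1 + 9*1) + 132)² = ((-1 + 9) + 132)² = (8 + 132)² = 140² = 19600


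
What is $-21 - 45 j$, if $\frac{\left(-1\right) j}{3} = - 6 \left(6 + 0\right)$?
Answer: $-4881$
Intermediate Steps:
$j = 108$ ($j = - 3 \left(- 6 \left(6 + 0\right)\right) = - 3 \left(\left(-6\right) 6\right) = \left(-3\right) \left(-36\right) = 108$)
$-21 - 45 j = -21 - 4860 = -4881$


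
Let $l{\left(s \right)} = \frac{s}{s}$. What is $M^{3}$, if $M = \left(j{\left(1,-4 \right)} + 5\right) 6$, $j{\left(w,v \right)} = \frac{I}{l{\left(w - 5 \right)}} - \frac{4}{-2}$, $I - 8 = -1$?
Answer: $592704$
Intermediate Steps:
$I = 7$ ($I = 8 - 1 = 7$)
$l{\left(s \right)} = 1$
$j{\left(w,v \right)} = 9$ ($j{\left(w,v \right)} = \frac{7}{1} - \frac{4}{-2} = 7 \cdot 1 - -2 = 7 + 2 = 9$)
$M = 84$ ($M = \left(9 + 5\right) 6 = 14 \cdot 6 = 84$)
$M^{3} = 84^{3} = 592704$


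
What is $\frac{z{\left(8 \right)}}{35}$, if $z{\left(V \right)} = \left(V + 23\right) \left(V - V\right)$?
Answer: $0$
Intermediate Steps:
$z{\left(V \right)} = 0$ ($z{\left(V \right)} = \left(23 + V\right) 0 = 0$)
$\frac{z{\left(8 \right)}}{35} = \frac{0}{35} = 0 \cdot \frac{1}{35} = 0$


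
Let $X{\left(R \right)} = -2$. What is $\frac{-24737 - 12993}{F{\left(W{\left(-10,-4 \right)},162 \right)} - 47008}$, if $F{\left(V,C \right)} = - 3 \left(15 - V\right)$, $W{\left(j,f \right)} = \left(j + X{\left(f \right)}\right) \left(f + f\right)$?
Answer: $\frac{7546}{9353} \approx 0.8068$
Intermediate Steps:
$W{\left(j,f \right)} = 2 f \left(-2 + j\right)$ ($W{\left(j,f \right)} = \left(j - 2\right) \left(f + f\right) = \left(-2 + j\right) 2 f = 2 f \left(-2 + j\right)$)
$F{\left(V,C \right)} = -45 + 3 V$
$\frac{-24737 - 12993}{F{\left(W{\left(-10,-4 \right)},162 \right)} - 47008} = \frac{-24737 - 12993}{\left(-45 + 3 \cdot 2 \left(-4\right) \left(-2 - 10\right)\right) - 47008} = - \frac{37730}{\left(-45 + 3 \cdot 2 \left(-4\right) \left(-12\right)\right) - 47008} = - \frac{37730}{\left(-45 + 3 \cdot 96\right) - 47008} = - \frac{37730}{\left(-45 + 288\right) - 47008} = - \frac{37730}{243 - 47008} = - \frac{37730}{-46765} = \left(-37730\right) \left(- \frac{1}{46765}\right) = \frac{7546}{9353}$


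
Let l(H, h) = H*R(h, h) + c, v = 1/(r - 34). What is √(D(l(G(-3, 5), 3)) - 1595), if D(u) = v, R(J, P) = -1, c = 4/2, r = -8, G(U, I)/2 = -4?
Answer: I*√2813622/42 ≈ 39.938*I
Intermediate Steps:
G(U, I) = -8 (G(U, I) = 2*(-4) = -8)
c = 2 (c = 4*(½) = 2)
v = -1/42 (v = 1/(-8 - 34) = 1/(-42) = -1/42 ≈ -0.023810)
l(H, h) = 2 - H (l(H, h) = H*(-1) + 2 = -H + 2 = 2 - H)
D(u) = -1/42
√(D(l(G(-3, 5), 3)) - 1595) = √(-1/42 - 1595) = √(-66991/42) = I*√2813622/42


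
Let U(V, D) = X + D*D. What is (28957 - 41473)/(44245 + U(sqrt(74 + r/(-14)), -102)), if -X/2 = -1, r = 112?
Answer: -4172/18217 ≈ -0.22902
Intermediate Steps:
X = 2 (X = -2*(-1) = 2)
U(V, D) = 2 + D**2 (U(V, D) = 2 + D*D = 2 + D**2)
(28957 - 41473)/(44245 + U(sqrt(74 + r/(-14)), -102)) = (28957 - 41473)/(44245 + (2 + (-102)**2)) = -12516/(44245 + (2 + 10404)) = -12516/(44245 + 10406) = -12516/54651 = -12516*1/54651 = -4172/18217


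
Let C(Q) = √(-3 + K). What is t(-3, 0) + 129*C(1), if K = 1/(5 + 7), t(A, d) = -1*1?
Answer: -1 + 43*I*√105/2 ≈ -1.0 + 220.31*I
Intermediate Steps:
t(A, d) = -1
K = 1/12 ≈ 0.083333
C(Q) = I*√105/6 (C(Q) = √(-3 + 1/12) = √(-35/12) = I*√105/6)
t(-3, 0) + 129*C(1) = -1 + 129*(I*√105/6) = -1 + 43*I*√105/2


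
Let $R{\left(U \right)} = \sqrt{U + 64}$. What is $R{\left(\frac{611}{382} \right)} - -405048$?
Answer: $405048 + \frac{\sqrt{9572538}}{382} \approx 4.0506 \cdot 10^{5}$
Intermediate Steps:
$R{\left(U \right)} = \sqrt{64 + U}$
$R{\left(\frac{611}{382} \right)} - -405048 = \sqrt{64 + \frac{611}{382}} - -405048 = \sqrt{64 + 611 \cdot \frac{1}{382}} + 405048 = \sqrt{64 + \frac{611}{382}} + 405048 = \sqrt{\frac{25059}{382}} + 405048 = \frac{\sqrt{9572538}}{382} + 405048 = 405048 + \frac{\sqrt{9572538}}{382}$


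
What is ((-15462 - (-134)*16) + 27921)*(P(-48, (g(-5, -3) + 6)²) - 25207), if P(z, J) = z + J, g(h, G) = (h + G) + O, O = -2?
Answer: -368565117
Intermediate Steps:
g(h, G) = -2 + G + h (g(h, G) = (h + G) - 2 = (G + h) - 2 = -2 + G + h)
P(z, J) = J + z
((-15462 - (-134)*16) + 27921)*(P(-48, (g(-5, -3) + 6)²) - 25207) = ((-15462 - (-134)*16) + 27921)*((((-2 - 3 - 5) + 6)² - 48) - 25207) = ((-15462 - 1*(-2144)) + 27921)*(((-10 + 6)² - 48) - 25207) = ((-15462 + 2144) + 27921)*(((-4)² - 48) - 25207) = (-13318 + 27921)*((16 - 48) - 25207) = 14603*(-32 - 25207) = 14603*(-25239) = -368565117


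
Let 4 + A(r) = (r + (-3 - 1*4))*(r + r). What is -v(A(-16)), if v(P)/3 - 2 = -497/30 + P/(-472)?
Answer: 14264/295 ≈ 48.353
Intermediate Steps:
A(r) = -4 + 2*r*(-7 + r) (A(r) = -4 + (r + (-3 - 1*4))*(r + r) = -4 + (r + (-3 - 4))*(2*r) = -4 + (r - 7)*(2*r) = -4 + (-7 + r)*(2*r) = -4 + 2*r*(-7 + r))
v(P) = -437/10 - 3*P/472 (v(P) = 6 + 3*(-497/30 + P/(-472)) = 6 + 3*(-497*1/30 + P*(-1/472)) = 6 + 3*(-497/30 - P/472) = 6 + (-497/10 - 3*P/472) = -437/10 - 3*P/472)
-v(A(-16)) = -(-437/10 - 3*(-4 - 14*(-16) + 2*(-16)²)/472) = -(-437/10 - 3*(-4 + 224 + 2*256)/472) = -(-437/10 - 3*(-4 + 224 + 512)/472) = -(-437/10 - 3/472*732) = -(-437/10 - 549/118) = -1*(-14264/295) = 14264/295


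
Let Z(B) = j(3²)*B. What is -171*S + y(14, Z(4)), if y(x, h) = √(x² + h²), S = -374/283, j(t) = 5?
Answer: 63954/283 + 2*√149 ≈ 250.40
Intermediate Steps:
S = -374/283 (S = -374*1/283 = -374/283 ≈ -1.3216)
Z(B) = 5*B
y(x, h) = √(h² + x²)
-171*S + y(14, Z(4)) = -171*(-374/283) + √((5*4)² + 14²) = 63954/283 + √(20² + 196) = 63954/283 + √(400 + 196) = 63954/283 + √596 = 63954/283 + 2*√149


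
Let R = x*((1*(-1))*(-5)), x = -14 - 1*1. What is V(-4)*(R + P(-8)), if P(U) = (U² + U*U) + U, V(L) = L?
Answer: -180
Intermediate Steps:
x = -15 (x = -14 - 1 = -15)
P(U) = U + 2*U² (P(U) = (U² + U²) + U = 2*U² + U = U + 2*U²)
R = -75 (R = -15*1*(-1)*(-5) = -(-15)*(-5) = -15*5 = -75)
V(-4)*(R + P(-8)) = -4*(-75 - 8*(1 + 2*(-8))) = -4*(-75 - 8*(1 - 16)) = -4*(-75 - 8*(-15)) = -4*(-75 + 120) = -4*45 = -180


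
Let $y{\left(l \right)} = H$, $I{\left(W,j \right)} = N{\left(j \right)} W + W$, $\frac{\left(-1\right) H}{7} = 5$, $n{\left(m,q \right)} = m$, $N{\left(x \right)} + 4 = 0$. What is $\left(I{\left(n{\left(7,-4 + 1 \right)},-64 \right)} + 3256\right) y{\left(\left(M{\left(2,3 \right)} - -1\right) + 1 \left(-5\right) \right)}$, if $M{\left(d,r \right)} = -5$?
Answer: $-113225$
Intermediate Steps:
$N{\left(x \right)} = -4$ ($N{\left(x \right)} = -4 + 0 = -4$)
$H = -35$ ($H = \left(-7\right) 5 = -35$)
$I{\left(W,j \right)} = - 3 W$ ($I{\left(W,j \right)} = - 4 W + W = - 3 W$)
$y{\left(l \right)} = -35$
$\left(I{\left(n{\left(7,-4 + 1 \right)},-64 \right)} + 3256\right) y{\left(\left(M{\left(2,3 \right)} - -1\right) + 1 \left(-5\right) \right)} = \left(\left(-3\right) 7 + 3256\right) \left(-35\right) = \left(-21 + 3256\right) \left(-35\right) = 3235 \left(-35\right) = -113225$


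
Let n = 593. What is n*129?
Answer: 76497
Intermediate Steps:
n*129 = 593*129 = 76497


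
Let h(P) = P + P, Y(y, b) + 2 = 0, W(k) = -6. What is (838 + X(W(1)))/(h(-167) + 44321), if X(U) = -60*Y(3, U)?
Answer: 958/43987 ≈ 0.021779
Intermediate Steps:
Y(y, b) = -2 (Y(y, b) = -2 + 0 = -2)
X(U) = 120 (X(U) = -60*(-2) = 120)
h(P) = 2*P
(838 + X(W(1)))/(h(-167) + 44321) = (838 + 120)/(2*(-167) + 44321) = 958/(-334 + 44321) = 958/43987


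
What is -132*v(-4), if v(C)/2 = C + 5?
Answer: -264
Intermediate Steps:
v(C) = 10 + 2*C (v(C) = 2*(C + 5) = 2*(5 + C) = 10 + 2*C)
-132*v(-4) = -132*(10 + 2*(-4)) = -132*(10 - 8) = -132*2 = -264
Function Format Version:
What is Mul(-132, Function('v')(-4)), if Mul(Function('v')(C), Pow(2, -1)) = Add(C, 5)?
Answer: -264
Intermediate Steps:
Function('v')(C) = Add(10, Mul(2, C)) (Function('v')(C) = Mul(2, Add(C, 5)) = Mul(2, Add(5, C)) = Add(10, Mul(2, C)))
Mul(-132, Function('v')(-4)) = Mul(-132, Add(10, Mul(2, -4))) = Mul(-132, Add(10, -8)) = Mul(-132, 2) = -264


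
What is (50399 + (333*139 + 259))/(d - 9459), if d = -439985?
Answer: -96945/449444 ≈ -0.21570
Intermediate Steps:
(50399 + (333*139 + 259))/(d - 9459) = (50399 + (333*139 + 259))/(-439985 - 9459) = (50399 + (46287 + 259))/(-449444) = (50399 + 46546)*(-1/449444) = 96945*(-1/449444) = -96945/449444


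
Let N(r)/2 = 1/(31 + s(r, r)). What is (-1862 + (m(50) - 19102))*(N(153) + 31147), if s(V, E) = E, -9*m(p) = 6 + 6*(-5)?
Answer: -15016306175/23 ≈ -6.5288e+8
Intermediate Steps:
m(p) = 8/3 (m(p) = -(6 + 6*(-5))/9 = -(6 - 30)/9 = -⅑*(-24) = 8/3)
N(r) = 2/(31 + r)
(-1862 + (m(50) - 19102))*(N(153) + 31147) = (-1862 + (8/3 - 19102))*(2/(31 + 153) + 31147) = (-1862 - 57298/3)*(2/184 + 31147) = -62884*(2*(1/184) + 31147)/3 = -62884*(1/92 + 31147)/3 = -62884/3*2865525/92 = -15016306175/23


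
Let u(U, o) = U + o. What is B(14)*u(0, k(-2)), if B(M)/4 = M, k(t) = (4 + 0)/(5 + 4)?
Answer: 224/9 ≈ 24.889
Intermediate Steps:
k(t) = 4/9
B(M) = 4*M
B(14)*u(0, k(-2)) = (4*14)*(0 + 4/9) = 56*(4/9) = 224/9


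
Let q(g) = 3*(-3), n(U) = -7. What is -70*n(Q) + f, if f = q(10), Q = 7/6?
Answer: 481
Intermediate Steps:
Q = 7/6 (Q = 7*(⅙) = 7/6 ≈ 1.1667)
q(g) = -9
f = -9
-70*n(Q) + f = -70*(-7) - 9 = 490 - 9 = 481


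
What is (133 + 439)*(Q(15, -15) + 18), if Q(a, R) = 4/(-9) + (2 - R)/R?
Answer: 422708/45 ≈ 9393.5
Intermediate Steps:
Q(a, R) = -4/9 + (2 - R)/R (Q(a, R) = 4*(-1/9) + (2 - R)/R = -4/9 + (2 - R)/R)
(133 + 439)*(Q(15, -15) + 18) = (133 + 439)*((-13/9 + 2/(-15)) + 18) = 572*((-13/9 + 2*(-1/15)) + 18) = 572*((-13/9 - 2/15) + 18) = 572*(-71/45 + 18) = 572*(739/45) = 422708/45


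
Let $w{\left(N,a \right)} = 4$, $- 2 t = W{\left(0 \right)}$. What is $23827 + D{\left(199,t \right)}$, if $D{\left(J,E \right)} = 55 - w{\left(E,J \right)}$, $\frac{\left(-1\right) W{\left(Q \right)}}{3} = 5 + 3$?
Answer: $23878$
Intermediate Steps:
$W{\left(Q \right)} = -24$ ($W{\left(Q \right)} = - 3 \left(5 + 3\right) = \left(-3\right) 8 = -24$)
$t = 12$ ($t = \left(- \frac{1}{2}\right) \left(-24\right) = 12$)
$D{\left(J,E \right)} = 51$ ($D{\left(J,E \right)} = 55 - 4 = 51$)
$23827 + D{\left(199,t \right)} = 23827 + 51 = 23878$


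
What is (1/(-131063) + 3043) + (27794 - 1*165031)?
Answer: -17587868223/131063 ≈ -1.3419e+5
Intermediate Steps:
(1/(-131063) + 3043) + (27794 - 1*165031) = (-1/131063 + 3043) + (27794 - 165031) = 398824708/131063 - 137237 = -17587868223/131063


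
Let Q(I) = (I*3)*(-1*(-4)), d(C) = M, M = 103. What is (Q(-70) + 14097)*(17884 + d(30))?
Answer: 238453659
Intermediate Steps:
d(C) = 103
Q(I) = 12*I (Q(I) = (3*I)*4 = 12*I)
(Q(-70) + 14097)*(17884 + d(30)) = (12*(-70) + 14097)*(17884 + 103) = (-840 + 14097)*17987 = 13257*17987 = 238453659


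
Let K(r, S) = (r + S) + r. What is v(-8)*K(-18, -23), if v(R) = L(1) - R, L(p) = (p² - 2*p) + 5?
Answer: -708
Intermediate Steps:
L(p) = 5 + p² - 2*p
K(r, S) = S + 2*r (K(r, S) = (S + r) + r = S + 2*r)
v(R) = 4 - R (v(R) = (5 + 1² - 2*1) - R = (5 + 1 - 2) - R = 4 - R)
v(-8)*K(-18, -23) = (4 - 1*(-8))*(-23 + 2*(-18)) = (4 + 8)*(-23 - 36) = 12*(-59) = -708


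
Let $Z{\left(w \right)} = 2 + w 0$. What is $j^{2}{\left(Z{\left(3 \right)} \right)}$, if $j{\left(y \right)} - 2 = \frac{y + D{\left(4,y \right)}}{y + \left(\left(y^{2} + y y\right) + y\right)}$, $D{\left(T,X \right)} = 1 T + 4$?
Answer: $\frac{289}{36} \approx 8.0278$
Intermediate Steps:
$D{\left(T,X \right)} = 4 + T$ ($D{\left(T,X \right)} = T + 4 = 4 + T$)
$Z{\left(w \right)} = 2$ ($Z{\left(w \right)} = 2 + 0 = 2$)
$j{\left(y \right)} = 2 + \frac{8 + y}{2 y + 2 y^{2}}$ ($j{\left(y \right)} = 2 + \frac{y + \left(4 + 4\right)}{y + \left(\left(y^{2} + y y\right) + y\right)} = 2 + \frac{y + 8}{y + \left(\left(y^{2} + y^{2}\right) + y\right)} = 2 + \frac{8 + y}{y + \left(2 y^{2} + y\right)} = 2 + \frac{8 + y}{y + \left(y + 2 y^{2}\right)} = 2 + \frac{8 + y}{2 y + 2 y^{2}}$)
$j^{2}{\left(Z{\left(3 \right)} \right)} = \left(\frac{8 + 4 \cdot 2^{2} + 5 \cdot 2}{2 \cdot 2 \left(1 + 2\right)}\right)^{2} = \left(\frac{1}{2} \cdot \frac{1}{2} \cdot \frac{1}{3} \left(8 + 4 \cdot 4 + 10\right)\right)^{2} = \left(\frac{1}{2} \cdot \frac{1}{2} \cdot \frac{1}{3} \left(8 + 16 + 10\right)\right)^{2} = \left(\frac{1}{2} \cdot \frac{1}{2} \cdot \frac{1}{3} \cdot 34\right)^{2} = \left(\frac{17}{6}\right)^{2} = \frac{289}{36}$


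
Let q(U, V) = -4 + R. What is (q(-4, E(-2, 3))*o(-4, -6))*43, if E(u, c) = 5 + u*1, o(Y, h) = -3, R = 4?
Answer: 0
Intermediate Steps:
E(u, c) = 5 + u
q(U, V) = 0 (q(U, V) = -4 + 4 = 0)
(q(-4, E(-2, 3))*o(-4, -6))*43 = (0*(-3))*43 = 0*43 = 0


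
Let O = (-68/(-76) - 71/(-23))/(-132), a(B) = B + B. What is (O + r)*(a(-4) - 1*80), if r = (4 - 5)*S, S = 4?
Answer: 154984/437 ≈ 354.65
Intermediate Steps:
a(B) = 2*B
r = -4 (r = (4 - 5)*4 = -1*4 = -4)
O = -145/4807 (O = (-68*(-1/76) - 71*(-1/23))*(-1/132) = (17/19 + 71/23)*(-1/132) = (1740/437)*(-1/132) = -145/4807 ≈ -0.030164)
(O + r)*(a(-4) - 1*80) = (-145/4807 - 4)*(2*(-4) - 1*80) = -19373*(-8 - 80)/4807 = -19373/4807*(-88) = 154984/437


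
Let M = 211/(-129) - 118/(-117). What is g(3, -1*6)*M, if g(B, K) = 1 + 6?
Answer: -22085/5031 ≈ -4.3898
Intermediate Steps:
M = -3155/5031 (M = 211*(-1/129) - 118*(-1/117) = -211/129 + 118/117 = -3155/5031 ≈ -0.62711)
g(B, K) = 7
g(3, -1*6)*M = 7*(-3155/5031) = -22085/5031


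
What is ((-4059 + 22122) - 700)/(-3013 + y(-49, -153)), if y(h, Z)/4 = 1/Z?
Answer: -2656539/460993 ≈ -5.7626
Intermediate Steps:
y(h, Z) = 4/Z
((-4059 + 22122) - 700)/(-3013 + y(-49, -153)) = ((-4059 + 22122) - 700)/(-3013 + 4/(-153)) = (18063 - 700)/(-3013 + 4*(-1/153)) = 17363/(-3013 - 4/153) = 17363/(-460993/153) = 17363*(-153/460993) = -2656539/460993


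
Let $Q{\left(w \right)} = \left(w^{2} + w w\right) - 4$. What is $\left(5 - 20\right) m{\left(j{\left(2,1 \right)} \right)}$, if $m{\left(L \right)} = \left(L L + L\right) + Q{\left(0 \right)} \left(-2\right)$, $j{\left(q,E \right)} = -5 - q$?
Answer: $-750$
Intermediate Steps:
$Q{\left(w \right)} = -4 + 2 w^{2}$ ($Q{\left(w \right)} = \left(w^{2} + w^{2}\right) - 4 = 2 w^{2} - 4 = -4 + 2 w^{2}$)
$m{\left(L \right)} = 8 + L + L^{2}$ ($m{\left(L \right)} = \left(L L + L\right) + \left(-4 + 2 \cdot 0^{2}\right) \left(-2\right) = \left(L^{2} + L\right) + \left(-4 + 2 \cdot 0\right) \left(-2\right) = \left(L + L^{2}\right) + \left(-4 + 0\right) \left(-2\right) = \left(L + L^{2}\right) - -8 = \left(L + L^{2}\right) + 8 = 8 + L + L^{2}$)
$\left(5 - 20\right) m{\left(j{\left(2,1 \right)} \right)} = \left(5 - 20\right) \left(8 - 7 + \left(-5 - 2\right)^{2}\right) = - 15 \left(8 - 7 + \left(-7\right)^{2}\right) = - 15 \left(8 - 7 + 49\right) = \left(-15\right) 50 = -750$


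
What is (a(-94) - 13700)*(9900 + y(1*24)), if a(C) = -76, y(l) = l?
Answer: -136713024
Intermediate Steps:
(a(-94) - 13700)*(9900 + y(1*24)) = (-76 - 13700)*(9900 + 1*24) = -13776*(9900 + 24) = -13776*9924 = -136713024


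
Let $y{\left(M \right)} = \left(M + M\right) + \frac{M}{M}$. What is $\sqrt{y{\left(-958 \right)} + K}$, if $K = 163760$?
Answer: $\sqrt{161845} \approx 402.3$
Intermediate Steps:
$y{\left(M \right)} = 1 + 2 M$ ($y{\left(M \right)} = 2 M + 1 = 1 + 2 M$)
$\sqrt{y{\left(-958 \right)} + K} = \sqrt{\left(1 + 2 \left(-958\right)\right) + 163760} = \sqrt{\left(1 - 1916\right) + 163760} = \sqrt{-1915 + 163760} = \sqrt{161845}$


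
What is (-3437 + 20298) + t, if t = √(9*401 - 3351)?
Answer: 16861 + √258 ≈ 16877.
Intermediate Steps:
t = √258 (t = √(3609 - 3351) = √258 ≈ 16.062)
(-3437 + 20298) + t = (-3437 + 20298) + √258 = 16861 + √258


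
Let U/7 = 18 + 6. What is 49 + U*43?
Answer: 7273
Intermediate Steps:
U = 168 (U = 7*(18 + 6) = 7*24 = 168)
49 + U*43 = 49 + 168*43 = 49 + 7224 = 7273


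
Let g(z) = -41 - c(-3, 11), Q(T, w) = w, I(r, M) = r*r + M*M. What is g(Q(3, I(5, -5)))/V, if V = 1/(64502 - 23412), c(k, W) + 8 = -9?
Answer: -986160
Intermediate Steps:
I(r, M) = M² + r² (I(r, M) = r² + M² = M² + r²)
c(k, W) = -17 (c(k, W) = -8 - 9 = -17)
g(z) = -24 (g(z) = -41 - 1*(-17) = -41 + 17 = -24)
V = 1/41090 ≈ 2.4337e-5
g(Q(3, I(5, -5)))/V = -24/1/41090 = -24*41090 = -986160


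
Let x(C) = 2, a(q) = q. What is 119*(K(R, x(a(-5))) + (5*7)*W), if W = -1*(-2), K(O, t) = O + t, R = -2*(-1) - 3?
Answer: 8449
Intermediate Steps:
R = -1 (R = 2 - 3 = -1)
W = 2
119*(K(R, x(a(-5))) + (5*7)*W) = 119*((-1 + 2) + (5*7)*2) = 119*(1 + 35*2) = 119*(1 + 70) = 119*71 = 8449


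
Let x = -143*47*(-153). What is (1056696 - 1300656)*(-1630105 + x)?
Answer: 146813176320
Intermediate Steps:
x = 1028313 (x = -6721*(-153) = 1028313)
(1056696 - 1300656)*(-1630105 + x) = (1056696 - 1300656)*(-1630105 + 1028313) = -243960*(-601792) = 146813176320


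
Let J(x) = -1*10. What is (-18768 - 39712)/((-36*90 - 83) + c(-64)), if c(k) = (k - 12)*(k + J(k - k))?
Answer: -58480/2301 ≈ -25.415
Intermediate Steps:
J(x) = -10
c(k) = (-12 + k)*(-10 + k) (c(k) = (k - 12)*(k - 10) = (-12 + k)*(-10 + k))
(-18768 - 39712)/((-36*90 - 83) + c(-64)) = (-18768 - 39712)/((-36*90 - 83) + (120 + (-64)² - 22*(-64))) = -58480/((-3240 - 83) + (120 + 4096 + 1408)) = -58480/(-3323 + 5624) = -58480/2301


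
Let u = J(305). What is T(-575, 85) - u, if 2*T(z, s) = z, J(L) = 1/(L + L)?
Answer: -87688/305 ≈ -287.50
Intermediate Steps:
J(L) = 1/(2*L)
T(z, s) = z/2
u = 1/610 (u = (½)/305 = (½)*(1/305) = 1/610 ≈ 0.0016393)
T(-575, 85) - u = (½)*(-575) - 1*1/610 = -575/2 - 1/610 = -87688/305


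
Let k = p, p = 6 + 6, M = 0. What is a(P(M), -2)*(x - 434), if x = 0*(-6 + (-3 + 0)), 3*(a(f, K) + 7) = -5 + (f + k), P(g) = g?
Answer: 6076/3 ≈ 2025.3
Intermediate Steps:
p = 12
k = 12
a(f, K) = -14/3 + f/3 (a(f, K) = -7 + (-5 + (f + 12))/3 = -7 + (-5 + (12 + f))/3 = -7 + (7 + f)/3 = -7 + (7/3 + f/3) = -14/3 + f/3)
x = 0 (x = 0*(-6 - 3) = 0*(-9) = 0)
a(P(M), -2)*(x - 434) = (-14/3 + (⅓)*0)*(0 - 434) = (-14/3 + 0)*(-434) = -14/3*(-434) = 6076/3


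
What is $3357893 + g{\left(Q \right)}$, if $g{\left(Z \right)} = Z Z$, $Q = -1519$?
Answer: $5665254$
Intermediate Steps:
$g{\left(Z \right)} = Z^{2}$
$3357893 + g{\left(Q \right)} = 3357893 + \left(-1519\right)^{2} = 3357893 + 2307361 = 5665254$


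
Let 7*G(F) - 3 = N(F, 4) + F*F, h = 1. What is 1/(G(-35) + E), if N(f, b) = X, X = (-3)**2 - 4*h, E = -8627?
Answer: -7/59156 ≈ -0.00011833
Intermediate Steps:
X = 5 (X = (-3)**2 - 4*1 = 9 - 4 = 5)
N(f, b) = 5
G(F) = 8/7 + F**2/7 (G(F) = 3/7 + (5 + F*F)/7 = 3/7 + (5 + F**2)/7 = 3/7 + (5/7 + F**2/7) = 8/7 + F**2/7)
1/(G(-35) + E) = 1/((8/7 + (1/7)*(-35)**2) - 8627) = 1/((8/7 + (1/7)*1225) - 8627) = 1/((8/7 + 175) - 8627) = 1/(1233/7 - 8627) = 1/(-59156/7) = -7/59156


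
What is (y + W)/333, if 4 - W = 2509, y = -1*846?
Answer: -1117/111 ≈ -10.063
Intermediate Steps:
y = -846
W = -2505 (W = 4 - 1*2509 = 4 - 2509 = -2505)
(y + W)/333 = (-846 - 2505)/333 = -3351*1/333 = -1117/111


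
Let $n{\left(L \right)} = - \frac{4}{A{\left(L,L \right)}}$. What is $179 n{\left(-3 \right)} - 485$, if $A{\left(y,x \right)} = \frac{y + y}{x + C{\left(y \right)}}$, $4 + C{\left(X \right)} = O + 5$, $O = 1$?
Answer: $- \frac{1813}{3} \approx -604.33$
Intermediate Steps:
$C{\left(X \right)} = 2$ ($C{\left(X \right)} = -4 + \left(1 + 5\right) = -4 + 6 = 2$)
$A{\left(y,x \right)} = \frac{2 y}{2 + x}$ ($A{\left(y,x \right)} = \frac{y + y}{x + 2} = \frac{2 y}{2 + x}$)
$n{\left(L \right)} = - \frac{2 \left(2 + L\right)}{L}$ ($n{\left(L \right)} = - \frac{4}{2 L \frac{1}{2 + L}} = - 4 \frac{2 + L}{2 L} = - \frac{2 \left(2 + L\right)}{L}$)
$179 n{\left(-3 \right)} - 485 = 179 \left(-2 - \frac{4}{-3}\right) - 485 = 179 \left(-2 - - \frac{4}{3}\right) - 485 = 179 \left(-2 + \frac{4}{3}\right) - 485 = 179 \left(- \frac{2}{3}\right) - 485 = - \frac{358}{3} - 485 = - \frac{1813}{3}$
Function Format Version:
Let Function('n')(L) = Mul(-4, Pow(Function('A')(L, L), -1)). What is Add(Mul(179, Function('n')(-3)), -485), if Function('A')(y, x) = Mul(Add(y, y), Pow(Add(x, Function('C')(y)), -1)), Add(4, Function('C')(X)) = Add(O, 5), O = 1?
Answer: Rational(-1813, 3) ≈ -604.33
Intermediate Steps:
Function('C')(X) = 2 (Function('C')(X) = Add(-4, Add(1, 5)) = Add(-4, 6) = 2)
Function('A')(y, x) = Mul(2, y, Pow(Add(2, x), -1)) (Function('A')(y, x) = Mul(Add(y, y), Pow(Add(x, 2), -1)) = Mul(Mul(2, y), Pow(Add(2, x), -1)) = Mul(2, y, Pow(Add(2, x), -1)))
Function('n')(L) = Mul(-2, Pow(L, -1), Add(2, L)) (Function('n')(L) = Mul(-4, Pow(Mul(2, L, Pow(Add(2, L), -1)), -1)) = Mul(-4, Mul(Rational(1, 2), Pow(L, -1), Add(2, L))) = Mul(-2, Pow(L, -1), Add(2, L)))
Add(Mul(179, Function('n')(-3)), -485) = Add(Mul(179, Add(-2, Mul(-4, Pow(-3, -1)))), -485) = Add(Mul(179, Add(-2, Mul(-4, Rational(-1, 3)))), -485) = Add(Mul(179, Add(-2, Rational(4, 3))), -485) = Add(Mul(179, Rational(-2, 3)), -485) = Add(Rational(-358, 3), -485) = Rational(-1813, 3)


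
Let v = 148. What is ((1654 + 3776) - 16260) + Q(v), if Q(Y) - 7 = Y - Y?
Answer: -10823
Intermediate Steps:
Q(Y) = 7 (Q(Y) = 7 + (Y - Y) = 7 + 0 = 7)
((1654 + 3776) - 16260) + Q(v) = ((1654 + 3776) - 16260) + 7 = (5430 - 16260) + 7 = -10830 + 7 = -10823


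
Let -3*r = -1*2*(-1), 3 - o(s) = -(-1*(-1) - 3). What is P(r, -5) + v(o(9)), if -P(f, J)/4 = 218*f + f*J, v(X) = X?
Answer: 569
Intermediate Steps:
o(s) = 1 (o(s) = 3 - (-1)*(-1*(-1) - 3) = 3 - (-1)*(1 - 3) = 3 - (-1)*(-2) = 3 - 1*2 = 3 - 2 = 1)
r = -⅔ (r = -(-1*2)*(-1)/3 = -(-2)*(-1)/3 = -⅓*2 = -⅔ ≈ -0.66667)
P(f, J) = -872*f - 4*J*f (P(f, J) = -4*(218*f + f*J) = -4*(218*f + J*f) = -872*f - 4*J*f)
P(r, -5) + v(o(9)) = -4*(-⅔)*(218 - 5) + 1 = -4*(-⅔)*213 + 1 = 568 + 1 = 569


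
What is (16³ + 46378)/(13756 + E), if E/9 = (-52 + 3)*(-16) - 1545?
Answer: 50474/6907 ≈ 7.3077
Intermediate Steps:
E = -6849 (E = 9*((-52 + 3)*(-16) - 1545) = 9*(-49*(-16) - 1545) = 9*(784 - 1545) = 9*(-761) = -6849)
(16³ + 46378)/(13756 + E) = (16³ + 46378)/(13756 - 6849) = (4096 + 46378)/6907 = 50474*(1/6907) = 50474/6907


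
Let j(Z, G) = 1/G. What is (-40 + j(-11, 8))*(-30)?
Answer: 4785/4 ≈ 1196.3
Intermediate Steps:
(-40 + j(-11, 8))*(-30) = (-40 + 1/8)*(-30) = (-40 + ⅛)*(-30) = -319/8*(-30) = 4785/4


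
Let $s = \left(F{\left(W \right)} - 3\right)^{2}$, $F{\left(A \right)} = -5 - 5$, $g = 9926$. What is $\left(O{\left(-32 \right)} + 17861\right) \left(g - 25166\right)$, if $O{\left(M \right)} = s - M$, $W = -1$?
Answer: $-275264880$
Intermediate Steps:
$F{\left(A \right)} = -10$
$s = 169$ ($s = \left(-10 - 3\right)^{2} = \left(-13\right)^{2} = 169$)
$O{\left(M \right)} = 169 - M$
$\left(O{\left(-32 \right)} + 17861\right) \left(g - 25166\right) = \left(\left(169 - -32\right) + 17861\right) \left(9926 - 25166\right) = \left(\left(169 + 32\right) + 17861\right) \left(-15240\right) = \left(201 + 17861\right) \left(-15240\right) = 18062 \left(-15240\right) = -275264880$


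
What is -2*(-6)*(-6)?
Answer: -72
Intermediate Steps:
-2*(-6)*(-6) = 12*(-6) = -72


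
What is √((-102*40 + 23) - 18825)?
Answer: I*√22882 ≈ 151.27*I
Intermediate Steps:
√((-102*40 + 23) - 18825) = √((-4080 + 23) - 18825) = √(-4057 - 18825) = √(-22882) = I*√22882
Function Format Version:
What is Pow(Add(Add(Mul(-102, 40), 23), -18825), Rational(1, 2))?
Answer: Mul(I, Pow(22882, Rational(1, 2))) ≈ Mul(151.27, I)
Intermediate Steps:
Pow(Add(Add(Mul(-102, 40), 23), -18825), Rational(1, 2)) = Pow(Add(Add(-4080, 23), -18825), Rational(1, 2)) = Pow(Add(-4057, -18825), Rational(1, 2)) = Pow(-22882, Rational(1, 2)) = Mul(I, Pow(22882, Rational(1, 2)))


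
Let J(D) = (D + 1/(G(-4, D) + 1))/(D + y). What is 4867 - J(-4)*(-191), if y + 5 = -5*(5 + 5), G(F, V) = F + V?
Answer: 2015610/413 ≈ 4880.4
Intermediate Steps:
y = -55 (y = -5 - 5*(5 + 5) = -5 - 5*10 = -5 - 50 = -55)
J(D) = (D + 1/(-3 + D))/(-55 + D) (J(D) = (D + 1/((-4 + D) + 1))/(D - 55) = (D + 1/(-3 + D))/(-55 + D))
4867 - J(-4)*(-191) = 4867 - (1 + (-4)² - 3*(-4))/(165 + (-4)² - 58*(-4))*(-191) = 4867 - (1 + 16 + 12)/(165 + 16 + 232)*(-191) = 4867 - 29/413*(-191) = 4867 - (1/413)*29*(-191) = 4867 - 29*(-191)/413 = 4867 - 1*(-5539/413) = 4867 + 5539/413 = 2015610/413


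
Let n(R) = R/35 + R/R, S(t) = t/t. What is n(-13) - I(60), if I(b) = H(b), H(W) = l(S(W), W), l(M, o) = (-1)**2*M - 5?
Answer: 162/35 ≈ 4.6286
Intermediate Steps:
S(t) = 1
l(M, o) = -5 + M (l(M, o) = 1*M - 5 = M - 5 = -5 + M)
H(W) = -4 (H(W) = -5 + 1 = -4)
I(b) = -4
n(R) = 1 + R/35 (n(R) = R*(1/35) + 1 = R/35 + 1 = 1 + R/35)
n(-13) - I(60) = (1 + (1/35)*(-13)) - 1*(-4) = (1 - 13/35) + 4 = 22/35 + 4 = 162/35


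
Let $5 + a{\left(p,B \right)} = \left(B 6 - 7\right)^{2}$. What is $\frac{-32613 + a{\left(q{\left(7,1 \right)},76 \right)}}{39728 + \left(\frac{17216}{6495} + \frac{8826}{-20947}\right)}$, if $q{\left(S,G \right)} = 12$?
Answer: $\frac{22990266421995}{5405328090602} \approx 4.2533$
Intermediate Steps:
$a{\left(p,B \right)} = -5 + \left(-7 + 6 B\right)^{2}$ ($a{\left(p,B \right)} = -5 + \left(B 6 - 7\right)^{2} = -5 + \left(6 B - 7\right)^{2} = -5 + \left(-7 + 6 B\right)^{2}$)
$\frac{-32613 + a{\left(q{\left(7,1 \right)},76 \right)}}{39728 + \left(\frac{17216}{6495} + \frac{8826}{-20947}\right)} = \frac{-32613 - \left(5 - \left(-7 + 6 \cdot 76\right)^{2}\right)}{39728 + \left(\frac{17216}{6495} + \frac{8826}{-20947}\right)} = \frac{-32613 - \left(5 - \left(-7 + 456\right)^{2}\right)}{39728 + \left(17216 \cdot \frac{1}{6495} + 8826 \left(- \frac{1}{20947}\right)\right)} = \frac{-32613 - \left(5 - 449^{2}\right)}{39728 + \left(\frac{17216}{6495} - \frac{8826}{20947}\right)} = \frac{-32613 + \left(-5 + 201601\right)}{39728 + \frac{303298682}{136050765}} = \frac{-32613 + 201596}{\frac{5405328090602}{136050765}} = 168983 \cdot \frac{136050765}{5405328090602} = \frac{22990266421995}{5405328090602}$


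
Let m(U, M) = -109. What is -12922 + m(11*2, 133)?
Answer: -13031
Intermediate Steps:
-12922 + m(11*2, 133) = -12922 - 109 = -13031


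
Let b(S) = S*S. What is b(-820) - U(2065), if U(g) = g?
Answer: 670335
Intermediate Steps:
b(S) = S²
b(-820) - U(2065) = (-820)² - 1*2065 = 672400 - 2065 = 670335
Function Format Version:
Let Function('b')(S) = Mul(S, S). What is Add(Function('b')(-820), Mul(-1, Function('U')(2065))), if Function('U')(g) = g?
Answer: 670335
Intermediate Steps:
Function('b')(S) = Pow(S, 2)
Add(Function('b')(-820), Mul(-1, Function('U')(2065))) = Add(Pow(-820, 2), Mul(-1, 2065)) = Add(672400, -2065) = 670335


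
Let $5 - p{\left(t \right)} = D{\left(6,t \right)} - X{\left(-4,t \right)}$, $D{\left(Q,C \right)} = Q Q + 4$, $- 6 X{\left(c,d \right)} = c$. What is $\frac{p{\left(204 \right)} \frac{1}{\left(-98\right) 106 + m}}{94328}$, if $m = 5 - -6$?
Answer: $\frac{103}{2936524968} \approx 3.5075 \cdot 10^{-8}$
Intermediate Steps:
$X{\left(c,d \right)} = - \frac{c}{6}$
$D{\left(Q,C \right)} = 4 + Q^{2}$ ($D{\left(Q,C \right)} = Q^{2} + 4 = 4 + Q^{2}$)
$m = 11$ ($m = 5 + 6 = 11$)
$p{\left(t \right)} = - \frac{103}{3}$ ($p{\left(t \right)} = 5 - \left(\left(4 + 6^{2}\right) - \left(- \frac{1}{6}\right) \left(-4\right)\right) = 5 - \left(\left(4 + 36\right) - \frac{2}{3}\right) = 5 - \left(40 - \frac{2}{3}\right) = 5 - \frac{118}{3} = - \frac{103}{3}$)
$\frac{p{\left(204 \right)} \frac{1}{\left(-98\right) 106 + m}}{94328} = \frac{\left(- \frac{103}{3}\right) \frac{1}{\left(-98\right) 106 + 11}}{94328} = - \frac{103}{3 \left(-10388 + 11\right)} \frac{1}{94328} = - \frac{103}{3 \left(-10377\right)} \frac{1}{94328} = \left(- \frac{103}{3}\right) \left(- \frac{1}{10377}\right) \frac{1}{94328} = \frac{103}{31131} \cdot \frac{1}{94328} = \frac{103}{2936524968}$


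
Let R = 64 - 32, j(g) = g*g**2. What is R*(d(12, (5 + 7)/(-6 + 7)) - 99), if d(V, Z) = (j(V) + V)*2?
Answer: 108192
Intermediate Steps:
j(g) = g**3
R = 32
d(V, Z) = 2*V + 2*V**3 (d(V, Z) = (V**3 + V)*2 = (V + V**3)*2 = 2*V + 2*V**3)
R*(d(12, (5 + 7)/(-6 + 7)) - 99) = 32*(2*12*(1 + 12**2) - 99) = 32*(2*12*(1 + 144) - 99) = 32*(2*12*145 - 99) = 32*(3480 - 99) = 32*3381 = 108192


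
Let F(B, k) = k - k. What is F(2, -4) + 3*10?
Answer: 30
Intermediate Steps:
F(B, k) = 0
F(2, -4) + 3*10 = 0 + 3*10 = 0 + 30 = 30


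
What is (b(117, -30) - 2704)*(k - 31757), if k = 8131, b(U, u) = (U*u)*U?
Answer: 9766374124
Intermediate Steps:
b(U, u) = u*U²
(b(117, -30) - 2704)*(k - 31757) = (-30*117² - 2704)*(8131 - 31757) = (-30*13689 - 2704)*(-23626) = (-410670 - 2704)*(-23626) = -413374*(-23626) = 9766374124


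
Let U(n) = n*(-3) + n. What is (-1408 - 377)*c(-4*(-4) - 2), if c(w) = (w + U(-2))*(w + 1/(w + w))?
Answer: -901935/2 ≈ -4.5097e+5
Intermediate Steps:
U(n) = -2*n (U(n) = -3*n + n = -2*n)
c(w) = (4 + w)*(w + 1/(2*w)) (c(w) = (w - 2*(-2))*(w + 1/(w + w)) = (w + 4)*(w + 1/(2*w)) = (4 + w)*(w + 1/(2*w)))
(-1408 - 377)*c(-4*(-4) - 2) = (-1408 - 377)*(½ + (-4*(-4) - 2)² + 2/(-4*(-4) - 2) + 4*(-4*(-4) - 2)) = -1785*(½ + (16 - 2)² + 2/(16 - 2) + 4*(16 - 2)) = -1785*(½ + 14² + 2/14 + 4*14) = -1785*(½ + 196 + 2*(1/14) + 56) = -1785*(½ + 196 + ⅐ + 56) = -1785*3537/14 = -901935/2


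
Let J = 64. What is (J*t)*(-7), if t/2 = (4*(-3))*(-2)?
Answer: -21504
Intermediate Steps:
t = 48 (t = 2*((4*(-3))*(-2)) = 2*(-12*(-2)) = 2*24 = 48)
(J*t)*(-7) = (64*48)*(-7) = 3072*(-7) = -21504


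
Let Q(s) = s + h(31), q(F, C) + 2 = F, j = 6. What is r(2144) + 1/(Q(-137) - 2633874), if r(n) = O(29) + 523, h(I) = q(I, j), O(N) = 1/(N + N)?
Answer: 19975460978/38192739 ≈ 523.02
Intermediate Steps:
O(N) = 1/(2*N)
q(F, C) = -2 + F
h(I) = -2 + I
Q(s) = 29 + s (Q(s) = s + (-2 + 31) = s + 29 = 29 + s)
r(n) = 30335/58 (r(n) = (½)/29 + 523 = (½)*(1/29) + 523 = 1/58 + 523 = 30335/58)
r(2144) + 1/(Q(-137) - 2633874) = 30335/58 + 1/((29 - 137) - 2633874) = 30335/58 + 1/(-108 - 2633874) = 30335/58 + 1/(-2633982) = 30335/58 - 1/2633982 = 19975460978/38192739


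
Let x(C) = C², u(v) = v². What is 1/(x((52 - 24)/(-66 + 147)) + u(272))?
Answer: 6561/485409808 ≈ 1.3516e-5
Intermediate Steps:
1/(x((52 - 24)/(-66 + 147)) + u(272)) = 1/(((52 - 24)/(-66 + 147))² + 272²) = 1/((28/81)² + 73984) = 1/(784/6561 + 73984) = 1/(485409808/6561) = 6561/485409808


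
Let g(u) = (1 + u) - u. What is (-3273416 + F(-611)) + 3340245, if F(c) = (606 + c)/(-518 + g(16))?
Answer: 34550598/517 ≈ 66829.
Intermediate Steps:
g(u) = 1
F(c) = -606/517 - c/517 (F(c) = (606 + c)/(-518 + 1) = (606 + c)/(-517) = (606 + c)*(-1/517) = -606/517 - c/517)
(-3273416 + F(-611)) + 3340245 = (-3273416 + (-606/517 - 1/517*(-611))) + 3340245 = (-3273416 + (-606/517 + 13/11)) + 3340245 = (-3273416 + 5/517) + 3340245 = -1692356067/517 + 3340245 = 34550598/517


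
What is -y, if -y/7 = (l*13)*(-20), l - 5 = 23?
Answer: -50960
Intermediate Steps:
l = 28 (l = 5 + 23 = 28)
y = 50960 (y = -7*28*13*(-20) = -2548*(-20) = -7*(-7280) = 50960)
-y = -1*50960 = -50960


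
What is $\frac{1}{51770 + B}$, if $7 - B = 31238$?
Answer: $\frac{1}{20539} \approx 4.8688 \cdot 10^{-5}$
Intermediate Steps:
$B = -31231$ ($B = 7 - 31238 = -31231$)
$\frac{1}{51770 + B} = \frac{1}{51770 - 31231} = \frac{1}{20539}$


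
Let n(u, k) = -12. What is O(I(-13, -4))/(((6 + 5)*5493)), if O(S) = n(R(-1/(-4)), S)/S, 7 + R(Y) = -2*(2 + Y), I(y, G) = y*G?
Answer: -1/261833 ≈ -3.8192e-6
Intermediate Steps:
I(y, G) = G*y
R(Y) = -11 - 2*Y (R(Y) = -7 - 2*(2 + Y) = -7 + (-4 - 2*Y) = -11 - 2*Y)
O(S) = -12/S
O(I(-13, -4))/(((6 + 5)*5493)) = (-12/((-4*(-13))))/(((6 + 5)*5493)) = (-12/52)/((11*5493)) = -12*1/52/60423 = -3/13*1/60423 = -1/261833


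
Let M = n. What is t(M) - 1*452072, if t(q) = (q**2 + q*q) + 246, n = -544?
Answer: 140046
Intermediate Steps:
M = -544
t(q) = 246 + 2*q**2 (t(q) = (q**2 + q**2) + 246 = 2*q**2 + 246 = 246 + 2*q**2)
t(M) - 1*452072 = (246 + 2*(-544)**2) - 1*452072 = (246 + 2*295936) - 452072 = (246 + 591872) - 452072 = 592118 - 452072 = 140046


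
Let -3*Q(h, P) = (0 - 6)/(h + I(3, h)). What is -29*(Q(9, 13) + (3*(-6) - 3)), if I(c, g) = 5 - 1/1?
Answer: 7859/13 ≈ 604.54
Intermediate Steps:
I(c, g) = 4 (I(c, g) = 5 - 1*1 = 5 - 1 = 4)
Q(h, P) = 2/(4 + h) (Q(h, P) = -(0 - 6)/(3*(h + 4)) = -(-2)/(4 + h) = 2/(4 + h))
-29*(Q(9, 13) + (3*(-6) - 3)) = -29*(2/(4 + 9) + (3*(-6) - 3)) = -29*(2/13 + (-18 - 3)) = -29*(2*(1/13) - 21) = -29*(2/13 - 21) = -29*(-271/13) = 7859/13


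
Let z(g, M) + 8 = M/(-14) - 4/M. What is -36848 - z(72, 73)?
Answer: -37645095/1022 ≈ -36835.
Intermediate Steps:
z(g, M) = -8 - 4/M - M/14 (z(g, M) = -8 + (M/(-14) - 4/M) = -8 + (M*(-1/14) - 4/M) = -8 + (-M/14 - 4/M) = -8 + (-4/M - M/14) = -8 - 4/M - M/14)
-36848 - z(72, 73) = -36848 - (-8 - 4/73 - 1/14*73) = -36848 - (-8 - 4*1/73 - 73/14) = -36848 - (-8 - 4/73 - 73/14) = -36848 - 1*(-13561/1022) = -36848 + 13561/1022 = -37645095/1022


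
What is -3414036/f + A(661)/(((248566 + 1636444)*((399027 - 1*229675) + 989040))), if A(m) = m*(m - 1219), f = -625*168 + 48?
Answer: 155308800220223653/4774398771821080 ≈ 32.529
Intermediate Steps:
f = -104952 (f = -105000 + 48 = -104952)
A(m) = m*(-1219 + m)
-3414036/f + A(661)/(((248566 + 1636444)*((399027 - 1*229675) + 989040))) = -3414036/(-104952) + (661*(-1219 + 661))/(((248566 + 1636444)*((399027 - 1*229675) + 989040))) = -3414036*(-1/104952) + (661*(-558))/((1885010*((399027 - 229675) + 989040))) = 284503/8746 - 368838*1/(1885010*(169352 + 989040)) = 284503/8746 - 368838/(1885010*1158392) = 284503/8746 - 368838/2183580503920 = 284503/8746 - 368838*1/2183580503920 = 284503/8746 - 184419/1091790251960 = 155308800220223653/4774398771821080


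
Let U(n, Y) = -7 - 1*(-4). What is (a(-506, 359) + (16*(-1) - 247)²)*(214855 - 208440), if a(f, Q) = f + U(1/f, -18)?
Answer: 440453900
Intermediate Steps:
U(n, Y) = -3 (U(n, Y) = -7 + 4 = -3)
a(f, Q) = -3 + f (a(f, Q) = f - 3 = -3 + f)
(a(-506, 359) + (16*(-1) - 247)²)*(214855 - 208440) = ((-3 - 506) + (16*(-1) - 247)²)*(214855 - 208440) = (-509 + (-16 - 247)²)*6415 = (-509 + (-263)²)*6415 = (-509 + 69169)*6415 = 68660*6415 = 440453900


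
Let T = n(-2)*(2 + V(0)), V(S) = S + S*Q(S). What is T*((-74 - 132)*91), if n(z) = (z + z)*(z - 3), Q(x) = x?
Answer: -749840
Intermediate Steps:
n(z) = 2*z*(-3 + z) (n(z) = (2*z)*(-3 + z) = 2*z*(-3 + z))
V(S) = S + S² (V(S) = S + S*S = S + S²)
T = 40 (T = (2*(-2)*(-3 - 2))*(2 + 0*(1 + 0)) = (2*(-2)*(-5))*(2 + 0*1) = 20*(2 + 0) = 20*2 = 40)
T*((-74 - 132)*91) = 40*((-74 - 132)*91) = 40*(-206*91) = 40*(-18746) = -749840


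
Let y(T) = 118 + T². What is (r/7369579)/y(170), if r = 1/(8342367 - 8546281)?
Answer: -1/43607099319953708 ≈ -2.2932e-17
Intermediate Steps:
r = -1/203914 (r = 1/(-203914) = -1/203914 ≈ -4.9040e-6)
(r/7369579)/y(170) = (-1/203914/7369579)/(118 + 170²) = (-1/203914*1/7369579)/(118 + 28900) = -1/1502760332206/29018 = -1/1502760332206*1/29018 = -1/43607099319953708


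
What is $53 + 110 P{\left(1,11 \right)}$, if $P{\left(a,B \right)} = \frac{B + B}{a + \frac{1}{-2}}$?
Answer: $4893$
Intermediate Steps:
$P{\left(a,B \right)} = \frac{2 B}{- \frac{1}{2} + a}$ ($P{\left(a,B \right)} = \frac{2 B}{a - \frac{1}{2}} = \frac{2 B}{- \frac{1}{2} + a}$)
$53 + 110 P{\left(1,11 \right)} = 53 + 110 \cdot 4 \cdot 11 \frac{1}{-1 + 2 \cdot 1} = 53 + 110 \cdot 4 \cdot 11 \frac{1}{-1 + 2} = 53 + 110 \cdot 4 \cdot 11 \cdot 1^{-1} = 53 + 110 \cdot 4 \cdot 11 \cdot 1 = 53 + 110 \cdot 44 = 53 + 4840 = 4893$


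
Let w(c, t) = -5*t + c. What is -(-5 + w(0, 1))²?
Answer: -100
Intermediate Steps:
w(c, t) = c - 5*t
-(-5 + w(0, 1))² = -(-5 + (0 - 5*1))² = -(-5 + (0 - 5))² = -(-5 - 5)² = -1*(-10)² = -1*100 = -100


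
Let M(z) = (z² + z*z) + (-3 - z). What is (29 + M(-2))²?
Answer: 1296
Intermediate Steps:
M(z) = -3 - z + 2*z² (M(z) = (z² + z²) + (-3 - z) = 2*z² + (-3 - z) = -3 - z + 2*z²)
(29 + M(-2))² = (29 + (-3 - 1*(-2) + 2*(-2)²))² = (29 + (-3 + 2 + 2*4))² = (29 + (-3 + 2 + 8))² = (29 + 7)² = 36² = 1296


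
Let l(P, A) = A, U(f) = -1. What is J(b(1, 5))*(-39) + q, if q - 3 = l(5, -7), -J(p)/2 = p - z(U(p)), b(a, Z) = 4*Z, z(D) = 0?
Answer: 1556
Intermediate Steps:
J(p) = -2*p (J(p) = -2*(p - 1*0) = -2*(p + 0) = -2*p)
q = -4 (q = 3 - 7 = -4)
J(b(1, 5))*(-39) + q = -8*5*(-39) - 4 = -2*20*(-39) - 4 = -40*(-39) - 4 = 1560 - 4 = 1556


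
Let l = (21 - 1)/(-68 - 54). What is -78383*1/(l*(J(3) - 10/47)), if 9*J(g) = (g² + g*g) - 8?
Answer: 2022516549/3800 ≈ 5.3224e+5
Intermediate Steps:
l = -10/61 (l = 20/(-122) = 20*(-1/122) = -10/61 ≈ -0.16393)
J(g) = -8/9 + 2*g²/9 (J(g) = ((g² + g*g) - 8)/9 = ((g² + g²) - 8)/9 = (2*g² - 8)/9 = (-8 + 2*g²)/9 = -8/9 + 2*g²/9)
-78383*1/(l*(J(3) - 10/47)) = -78383*(-61/(10*((-8/9 + (2/9)*3²) - 10/47))) = -78383*(-61/(10*((-8/9 + (2/9)*9) - 10*1/47))) = -78383*(-61/(10*((-8/9 + 2) - 10/47))) = -78383*(-61/(10*(10/9 - 10/47))) = -78383/((380/423)*(-10/61)) = -78383/(-3800/25803) = -78383*(-25803/3800) = 2022516549/3800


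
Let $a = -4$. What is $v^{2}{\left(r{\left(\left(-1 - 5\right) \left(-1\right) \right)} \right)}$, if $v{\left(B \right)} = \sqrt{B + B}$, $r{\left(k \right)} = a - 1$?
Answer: $-10$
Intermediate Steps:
$r{\left(k \right)} = -5$ ($r{\left(k \right)} = -4 - 1 = -5$)
$v{\left(B \right)} = \sqrt{2} \sqrt{B}$ ($v{\left(B \right)} = \sqrt{2 B} = \sqrt{2} \sqrt{B}$)
$v^{2}{\left(r{\left(\left(-1 - 5\right) \left(-1\right) \right)} \right)} = \left(\sqrt{2} \sqrt{-5}\right)^{2} = \left(\sqrt{2} i \sqrt{5}\right)^{2} = \left(i \sqrt{10}\right)^{2} = -10$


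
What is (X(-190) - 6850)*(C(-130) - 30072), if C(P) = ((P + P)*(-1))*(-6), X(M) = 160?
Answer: 211618080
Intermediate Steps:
C(P) = 12*P (C(P) = ((2*P)*(-1))*(-6) = -2*P*(-6) = 12*P)
(X(-190) - 6850)*(C(-130) - 30072) = (160 - 6850)*(12*(-130) - 30072) = -6690*(-1560 - 30072) = -6690*(-31632) = 211618080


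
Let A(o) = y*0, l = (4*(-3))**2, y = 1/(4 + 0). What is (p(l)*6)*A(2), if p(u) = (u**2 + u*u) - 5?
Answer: 0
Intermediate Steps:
y = 1/4 ≈ 0.25000
l = 144 (l = (-12)**2 = 144)
p(u) = -5 + 2*u**2 (p(u) = (u**2 + u**2) - 5 = 2*u**2 - 5 = -5 + 2*u**2)
A(o) = 0 (A(o) = (1/4)*0 = 0)
(p(l)*6)*A(2) = ((-5 + 2*144**2)*6)*0 = ((-5 + 2*20736)*6)*0 = ((-5 + 41472)*6)*0 = (41467*6)*0 = 248802*0 = 0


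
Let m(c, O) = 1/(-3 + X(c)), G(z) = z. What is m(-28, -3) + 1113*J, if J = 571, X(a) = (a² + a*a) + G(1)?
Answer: 995229019/1566 ≈ 6.3552e+5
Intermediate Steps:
X(a) = 1 + 2*a² (X(a) = (a² + a*a) + 1 = (a² + a²) + 1 = 2*a² + 1 = 1 + 2*a²)
m(c, O) = 1/(-2 + 2*c²) (m(c, O) = 1/(-3 + (1 + 2*c²)) = 1/(-2 + 2*c²))
m(-28, -3) + 1113*J = 1/(2*(-1 + (-28)²)) + 1113*571 = 1/(2*(-1 + 784)) + 635523 = (½)/783 + 635523 = (½)*(1/783) + 635523 = 1/1566 + 635523 = 995229019/1566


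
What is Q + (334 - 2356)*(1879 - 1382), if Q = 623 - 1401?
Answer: -1005712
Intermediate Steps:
Q = -778
Q + (334 - 2356)*(1879 - 1382) = -778 + (334 - 2356)*(1879 - 1382) = -778 - 2022*497 = -778 - 1004934 = -1005712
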